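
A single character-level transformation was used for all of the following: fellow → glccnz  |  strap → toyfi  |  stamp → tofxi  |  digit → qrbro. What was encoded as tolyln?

f(5)→g(6) and e(4)→l(11) fit y≡21x+5 (mod 26); the inverse of 21 mod 26 is 5. Treating letters as 0–25, the rule is x ↦ 21x + 5 (mod 26).
Decoding tolyln: t(19)→5·(19−5)≡18=s; o(14)→5·(14−5)≡19=t; l(11)→5·(11−5)≡4=e; y(24)→5·(24−5)≡17=r; l(11)→5·(11−5)≡4=e; n(13)→5·(13−5)≡14=o (all mod 26).

stereo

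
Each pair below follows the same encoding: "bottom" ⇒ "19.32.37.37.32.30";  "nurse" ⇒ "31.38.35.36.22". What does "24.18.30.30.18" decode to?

gamma

b is letter #2 and maps to 19: an offset of 17. The number is (letter's place in the alphabet, a=1) + 17.
Reversing it on 24.18.30.30.18: 24→(24−17)÷1=7=g, 18→(18−17)÷1=1=a, 30→(30−17)÷1=13=m, 30→(30−17)÷1=13=m, 18→(18−17)÷1=1=a.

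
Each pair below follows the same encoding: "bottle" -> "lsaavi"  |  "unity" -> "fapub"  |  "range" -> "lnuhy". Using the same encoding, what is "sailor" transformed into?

The output letters match the input read backwards, each shifted +7: bottle reversed is elttob. The word is reversed, then every letter is shifted forward by 7.
On sailor: reverse → rolias; then shift: r+7=y, o+7=v, l+7=s, i+7=p, a+7=h, s+7=z.

yvsphz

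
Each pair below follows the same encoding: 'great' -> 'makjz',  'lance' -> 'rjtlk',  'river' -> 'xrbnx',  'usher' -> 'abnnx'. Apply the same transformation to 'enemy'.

kwkve

Shifts by position in great: pos 0: g→m (+6), pos 1: r→a (+9), pos 2: e→k (+6), pos 3: a→j (+9) — repeating every 2. It's a Vigenère-style cipher with numeric key [6,9]: position i shifts by key[i mod 2].
For enemy: e+6=k, n+9=w, e+6=k, m+9=v, y+6=e.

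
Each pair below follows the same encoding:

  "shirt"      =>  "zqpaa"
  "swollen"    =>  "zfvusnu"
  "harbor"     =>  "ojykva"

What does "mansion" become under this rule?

Shifts by position in shirt: pos 0: s→z (+7), pos 1: h→q (+9), pos 2: i→p (+7), pos 3: r→a (+9) — repeating every 2. The shifts repeat in a cycle of length 2: positions 0,1,… shift by +7, +9, then the pattern repeats.
For mansion: m+7=t, a+9=j, n+7=u, s+9=b, i+7=p, o+9=x, n+7=u.

tjubpxu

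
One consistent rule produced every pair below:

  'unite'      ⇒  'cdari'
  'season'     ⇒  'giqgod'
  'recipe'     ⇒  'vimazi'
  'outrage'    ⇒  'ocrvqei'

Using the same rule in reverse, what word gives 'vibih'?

u(20)→c(2) and n(13)→d(3) fit y≡11x+16 (mod 26); the inverse of 11 mod 26 is 19. Treating letters as 0–25, the rule is x ↦ 11x + 16 (mod 26).
Undoing it on vibih: v(21)→19·(21−16)≡17=r; i(8)→19·(8−16)≡4=e; b(1)→19·(1−16)≡1=b; i(8)→19·(8−16)≡4=e; h(7)→19·(7−16)≡11=l (all mod 26).

rebel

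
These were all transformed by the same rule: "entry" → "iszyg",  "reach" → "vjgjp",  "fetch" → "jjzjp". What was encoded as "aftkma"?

In entry: e→i is +4, n→s is +5, t→z is +6, r→y is +7 — the shift increases by 1 each position. The shift increases by 1 at each position, starting from +4: 4, 5, 6, ….
Decoding aftkma: a−4=w, f−5=a, t−6=n, k−7=d, m−8=e, a−9=r.

wander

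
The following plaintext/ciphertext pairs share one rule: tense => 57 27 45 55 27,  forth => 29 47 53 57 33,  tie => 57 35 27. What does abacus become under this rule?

t(#20)→57 and e(#5)→27: differences scale by 2, so n = 2·pos + 17. With a=1..z=26, the number is 2·pos + 17.
On abacus: a=1→19, b=2→21, a=1→19, c=3→23, u=21→59, s=19→55.

19 21 19 23 59 55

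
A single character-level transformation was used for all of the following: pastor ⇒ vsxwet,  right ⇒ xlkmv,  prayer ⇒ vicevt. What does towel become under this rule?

The output letters match the input read backwards, each shifted +4: pastor reversed is rotsap. The word is reversed, then every letter is shifted forward by 4.
Applying it to towel: reverse → lewot; then shift: l+4=p, e+4=i, w+4=a, o+4=s, t+4=x.

piasx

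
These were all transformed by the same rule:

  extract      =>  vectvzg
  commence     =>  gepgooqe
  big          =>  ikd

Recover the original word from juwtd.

The word is reversed, then every letter is shifted forward by 2.
Undoing it on juwtd: shift back: j−2=h, u−2=s, w−2=u, t−2=r, d−2=b → hsurb; then reverse → brush.

brush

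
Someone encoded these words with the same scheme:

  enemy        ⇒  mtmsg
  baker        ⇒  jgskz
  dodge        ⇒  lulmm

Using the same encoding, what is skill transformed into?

aqqrt

The shifts repeat in a cycle of length 2: positions 0,1,… shift by +8, +6, then the pattern repeats.
Applying it to skill: s+8=a, k+6=q, i+8=q, l+6=r, l+8=t.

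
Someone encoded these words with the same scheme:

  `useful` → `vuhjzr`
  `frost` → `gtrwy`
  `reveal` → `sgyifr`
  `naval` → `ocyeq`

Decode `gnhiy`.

fleet

In useful: u→v is +1, s→u is +2, e→h is +3, f→j is +4 — the shift increases by 1 each position. Each letter shifts forward by (position + 1), i.e. 1, 2, 3, … — the shift grows by one for each successive letter.
Decoding gnhiy: g−1=f, n−2=l, h−3=e, i−4=e, y−5=t.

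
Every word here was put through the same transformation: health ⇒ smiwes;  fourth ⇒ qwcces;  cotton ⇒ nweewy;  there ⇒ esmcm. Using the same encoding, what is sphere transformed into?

dasmcm

The shift depends on letter class: consonant h→s is +11, but vowel e→m is +8. Vowels shift forward by 8 and consonants shift forward by 11.
For sphere: s(cons)+11=d, p(cons)+11=a, h(cons)+11=s, e(vowel)+8=m, r(cons)+11=c, e(vowel)+8=m.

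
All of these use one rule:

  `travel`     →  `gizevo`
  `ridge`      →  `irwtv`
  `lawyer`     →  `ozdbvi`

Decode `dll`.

woo

Each pair mirrors across the alphabet (t↔g, r↔i, a↔z): positions sum to 25. Letters are reflected about the middle of the alphabet (position → 25−position): Atbash.
Decoding dll: d↔w, l↔o, l↔o.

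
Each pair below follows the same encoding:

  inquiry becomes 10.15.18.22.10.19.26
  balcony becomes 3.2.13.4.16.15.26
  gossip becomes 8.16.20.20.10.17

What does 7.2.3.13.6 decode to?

i is letter #9 and maps to 10: an offset of 1. Each letter is replaced by its alphabet position (a=1..z=26) + 1.
Reversing it on 7.2.3.13.6: 7→(7−1)÷1=6=f, 2→(2−1)÷1=1=a, 3→(3−1)÷1=2=b, 13→(13−1)÷1=12=l, 6→(6−1)÷1=5=e.

fable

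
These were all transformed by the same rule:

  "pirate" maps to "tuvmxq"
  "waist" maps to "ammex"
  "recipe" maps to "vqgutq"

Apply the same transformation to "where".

It's a Vigenère-style cipher with numeric key [4,12]: position i shifts by key[i mod 2].
Applying it to where: w+4=a, h+12=t, e+4=i, r+12=d, e+4=i.

atidi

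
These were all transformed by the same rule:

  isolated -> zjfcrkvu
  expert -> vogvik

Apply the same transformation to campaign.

It's a constant shift of +17 (ROT17).
On campaign: c+17=t, a+17=r, m+17=d, p+17=g, a+17=r, i+17=z, g+17=x, n+17=e.

trdgrzxe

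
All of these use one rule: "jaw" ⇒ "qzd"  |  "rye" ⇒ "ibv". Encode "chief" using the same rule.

xsrvu

Each pair mirrors across the alphabet (j↔q, a↔z, w↔d): positions sum to 25. Each letter is replaced by its mirror in the alphabet: a↔z, b↔y, c↔x, and so on (the Atbash cipher).
On chief: c↔x, h↔s, i↔r, e↔v, f↔u.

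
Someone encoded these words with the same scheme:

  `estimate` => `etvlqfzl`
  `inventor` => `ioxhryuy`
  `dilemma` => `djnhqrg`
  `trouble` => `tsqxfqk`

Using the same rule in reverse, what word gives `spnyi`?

solve

In estimate: e→e is +0, s→t is +1, t→v is +2, i→l is +3 — the shift increases by 1 each position. Each letter shifts forward by its position index (0, 1, 2, …) — the shift grows by one for each successive letter.
Reversing it on spnyi: s−0=s, p−1=o, n−2=l, y−3=v, i−4=e.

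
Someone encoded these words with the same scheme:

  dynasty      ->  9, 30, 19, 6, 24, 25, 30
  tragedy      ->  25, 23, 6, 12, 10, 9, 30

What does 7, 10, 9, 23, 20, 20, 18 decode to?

bedroom

d is letter #4 and maps to 9: an offset of 5. The number is (letter's place in the alphabet, a=1) + 5.
Decoding 7, 10, 9, 23, 20, 20, 18: 7→(7−5)÷1=2=b, 10→(10−5)÷1=5=e, 9→(9−5)÷1=4=d, 23→(23−5)÷1=18=r, 20→(20−5)÷1=15=o, 20→(20−5)÷1=15=o, 18→(18−5)÷1=13=m.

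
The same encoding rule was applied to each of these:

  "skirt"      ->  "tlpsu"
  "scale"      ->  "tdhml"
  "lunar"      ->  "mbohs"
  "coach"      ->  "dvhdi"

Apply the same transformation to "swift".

The shift depends on letter class: consonant s→t is +1, but vowel i→p is +7. Vowels shift forward by 7 and consonants shift forward by 1.
Applying it to swift: s(cons)+1=t, w(cons)+1=x, i(vowel)+7=p, f(cons)+1=g, t(cons)+1=u.

txpgu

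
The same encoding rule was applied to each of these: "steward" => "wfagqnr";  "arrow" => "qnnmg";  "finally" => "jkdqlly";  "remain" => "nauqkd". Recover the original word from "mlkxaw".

This is an affine cipher: with a=0,…,z=25, each position x becomes (9x+16) mod 26.
Decoding mlkxaw: m(12)→3·(12−16)≡14=o; l(11)→3·(11−16)≡11=l; k(10)→3·(10−16)≡8=i; x(23)→3·(23−16)≡21=v; a(0)→3·(0−16)≡4=e; w(22)→3·(22−16)≡18=s (all mod 26).

olives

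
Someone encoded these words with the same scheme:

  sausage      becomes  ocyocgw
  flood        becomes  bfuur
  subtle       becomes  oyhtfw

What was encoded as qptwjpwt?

s(18)→o(14) and a(0)→c(2) fit y≡5x+2 (mod 26); the inverse of 5 mod 26 is 21. Treating letters as 0–25, the rule is x ↦ 5x + 2 (mod 26).
Undoing it on qptwjpwt: q(16)→21·(16−2)≡8=i; p(15)→21·(15−2)≡13=n; t(19)→21·(19−2)≡19=t; w(22)→21·(22−2)≡4=e; j(9)→21·(9−2)≡17=r; p(15)→21·(15−2)≡13=n; w(22)→21·(22−2)≡4=e; t(19)→21·(19−2)≡19=t (all mod 26).

internet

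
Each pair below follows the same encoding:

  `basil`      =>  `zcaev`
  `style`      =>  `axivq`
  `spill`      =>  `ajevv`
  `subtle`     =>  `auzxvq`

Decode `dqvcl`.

b(1)→z(25) and a(0)→c(2) fit y≡23x+2 (mod 26); the inverse of 23 mod 26 is 17. This is an affine cipher: with a=0,…,z=25, each position x becomes (23x+2) mod 26.
Reversing it on dqvcl: d(3)→17·(3−2)≡17=r; q(16)→17·(16−2)≡4=e; v(21)→17·(21−2)≡11=l; c(2)→17·(2−2)≡0=a; l(11)→17·(11−2)≡23=x (all mod 26).

relax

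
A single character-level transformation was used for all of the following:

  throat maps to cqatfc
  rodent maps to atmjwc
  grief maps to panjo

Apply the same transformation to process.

The shift depends on letter class: consonant t→c is +9, but vowel o→t is +5. Vowels shift forward by 5 and consonants shift forward by 9.
On process: p(cons)+9=y, r(cons)+9=a, o(vowel)+5=t, c(cons)+9=l, e(vowel)+5=j, s(cons)+9=b, s(cons)+9=b.

yatljbb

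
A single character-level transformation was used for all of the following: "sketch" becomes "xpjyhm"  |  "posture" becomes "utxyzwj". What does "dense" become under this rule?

Compare letters: s→x is +5, k→p is +5, e→j is +5 — a constant shift. This is a Caesar cipher with shift 5.
Applying it to dense: d+5=i, e+5=j, n+5=s, s+5=x, e+5=j.

ijsxj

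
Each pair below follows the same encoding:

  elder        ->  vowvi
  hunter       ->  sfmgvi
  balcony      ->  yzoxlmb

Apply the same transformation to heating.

Each letter is replaced by its mirror in the alphabet: a↔z, b↔y, c↔x, and so on (the Atbash cipher).
Applying it to heating: h↔s, e↔v, a↔z, t↔g, i↔r, n↔m, g↔t.

svzgrmt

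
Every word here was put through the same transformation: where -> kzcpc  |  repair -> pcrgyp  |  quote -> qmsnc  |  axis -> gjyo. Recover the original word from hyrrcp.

zipper

Each letter's alphabet position (a=0..z=25) is mapped through 25·x+6 mod 26 — an affine cipher.
Reversing it on hyrrcp: h(7)→25·(7−6)≡25=z; y(24)→25·(24−6)≡8=i; r(17)→25·(17−6)≡15=p; r(17)→25·(17−6)≡15=p; c(2)→25·(2−6)≡4=e; p(15)→25·(15−6)≡17=r (all mod 26).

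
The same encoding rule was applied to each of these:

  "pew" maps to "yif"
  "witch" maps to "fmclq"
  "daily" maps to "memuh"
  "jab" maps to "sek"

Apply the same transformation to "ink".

Two shifts are in play — +4 for a/e/i/o/u, +9 for every other letter.
On ink: i(vowel)+4=m, n(cons)+9=w, k(cons)+9=t.

mwt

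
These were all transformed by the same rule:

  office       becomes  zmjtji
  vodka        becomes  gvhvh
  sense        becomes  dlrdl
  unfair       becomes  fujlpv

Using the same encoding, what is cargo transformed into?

nhvrv

Shifts by position in office: pos 0: o→z (+11), pos 1: f→m (+7), pos 2: f→j (+4), pos 3: i→t (+11), pos 4: c→j (+7), pos 5: e→i (+4) — repeating every 3. The shifts repeat in a cycle of length 3: positions 0,1,… shift by +11, +7, +4, then the pattern repeats.
On cargo: c+11=n, a+7=h, r+4=v, g+11=r, o+7=v.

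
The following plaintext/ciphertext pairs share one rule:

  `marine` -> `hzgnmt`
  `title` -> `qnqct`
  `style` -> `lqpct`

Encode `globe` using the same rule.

Each letter's alphabet position (a=0..z=25) is mapped through 5·x+25 mod 26 — an affine cipher.
On globe: g(6)→5·6+25≡3=d; l(11)→5·11+25≡2=c; o(14)→5·14+25≡17=r; b(1)→5·1+25≡4=e; e(4)→5·4+25≡19=t (all mod 26).

dcret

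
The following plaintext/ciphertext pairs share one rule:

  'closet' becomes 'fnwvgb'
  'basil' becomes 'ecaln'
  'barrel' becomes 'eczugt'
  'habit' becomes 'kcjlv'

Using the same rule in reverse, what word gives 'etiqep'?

The shifts repeat in a cycle of length 3: positions 0,1,… shift by +3, +2, +8, then the pattern repeats.
Reversing it on etiqep: e−3=b, t−2=r, i−8=a, q−3=n, e−2=c, p−8=h.

branch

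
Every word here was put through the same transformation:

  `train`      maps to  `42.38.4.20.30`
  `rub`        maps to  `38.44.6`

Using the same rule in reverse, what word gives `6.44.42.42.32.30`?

t(#20)→42 and r(#18)→38: differences scale by 2, so n = 2·pos + 2. The formula is n = 2×(alphabet index, a=1) + 2.
Reversing it on 6.44.42.42.32.30: 6→(6−2)÷2=2=b, 44→(44−2)÷2=21=u, 42→(42−2)÷2=20=t, 42→(42−2)÷2=20=t, 32→(32−2)÷2=15=o, 30→(30−2)÷2=14=n.

button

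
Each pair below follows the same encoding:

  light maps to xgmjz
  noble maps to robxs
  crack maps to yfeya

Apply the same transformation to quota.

l(11)→x(23) and i(8)→g(6) fit y≡23x+4 (mod 26); the inverse of 23 mod 26 is 17. Each letter's alphabet position (a=0..z=25) is mapped through 23·x+4 mod 26 — an affine cipher.
Applying it to quota: q(16)→23·16+4≡8=i; u(20)→23·20+4≡22=w; o(14)→23·14+4≡14=o; t(19)→23·19+4≡25=z; a(0)→23·0+4≡4=e (all mod 26).

iwoze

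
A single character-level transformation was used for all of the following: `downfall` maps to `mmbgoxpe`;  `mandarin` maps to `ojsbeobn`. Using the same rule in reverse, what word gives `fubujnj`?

Two steps: reverse the string, then apply a Caesar shift of +1.
Undoing it on fubujnj: shift back: f−1=e, u−1=t, b−1=a, u−1=t, j−1=i, n−1=m, j−1=i → etatimi; then reverse → imitate.

imitate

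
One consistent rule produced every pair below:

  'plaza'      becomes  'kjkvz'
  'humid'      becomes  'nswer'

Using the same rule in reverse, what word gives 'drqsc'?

sight

The word is reversed, then every letter is shifted forward by 10.
Decoding drqsc: shift back: d−10=t, r−10=h, q−10=g, s−10=i, c−10=s → thgis; then reverse → sight.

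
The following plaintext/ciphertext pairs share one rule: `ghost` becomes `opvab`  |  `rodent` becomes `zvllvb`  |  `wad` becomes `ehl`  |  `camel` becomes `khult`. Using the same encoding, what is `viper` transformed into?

The shift depends on letter class: consonant g→o is +8, but vowel o→v is +7. Two shifts are in play — +7 for a/e/i/o/u, +8 for every other letter.
For viper: v(cons)+8=d, i(vowel)+7=p, p(cons)+8=x, e(vowel)+7=l, r(cons)+8=z.

dpxlz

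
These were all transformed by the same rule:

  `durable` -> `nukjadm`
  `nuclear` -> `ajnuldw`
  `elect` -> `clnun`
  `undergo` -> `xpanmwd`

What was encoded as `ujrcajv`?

martial

The output letters match the input read backwards, each shifted +9: durable reversed is elbarud. The word is reversed, then every letter is shifted forward by 9.
Undoing it on ujrcajv: shift back: u−9=l, j−9=a, r−9=i, c−9=t, a−9=r, j−9=a, v−9=m → laitram; then reverse → martial.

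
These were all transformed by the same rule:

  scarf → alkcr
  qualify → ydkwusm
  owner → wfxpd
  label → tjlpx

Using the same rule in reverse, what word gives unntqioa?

In scarf: s→a is +8, c→l is +9, a→k is +10, r→c is +11 — the shift increases by 1 each position. Each letter shifts forward by (position + 8), i.e. 8, 9, 10, … — the shift grows by one for each successive letter.
Reversing it on unntqioa: u−8=m, n−9=e, n−10=d, t−11=i, q−12=e, i−13=v, o−14=a, a−15=l.

medieval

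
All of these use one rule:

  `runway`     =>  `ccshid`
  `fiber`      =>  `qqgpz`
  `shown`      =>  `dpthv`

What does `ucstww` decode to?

Shifts by position in runway: pos 0: r→c (+11), pos 1: u→c (+8), pos 2: n→s (+5), pos 3: w→h (+11), pos 4: a→i (+8), pos 5: y→d (+5) — repeating every 3. It's a Vigenère-style cipher with numeric key [11,8,5]: position i shifts by key[i mod 3].
Reversing it on ucstww: u−11=j, c−8=u, s−5=n, t−11=i, w−8=o, w−5=r.

junior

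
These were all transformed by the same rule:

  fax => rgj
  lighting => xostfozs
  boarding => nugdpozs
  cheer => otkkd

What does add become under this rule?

The shift depends on letter class: consonant f→r is +12, but vowel a→g is +6. Vowels shift forward by 6 and consonants shift forward by 12.
For add: a(vowel)+6=g, d(cons)+12=p, d(cons)+12=p.

gpp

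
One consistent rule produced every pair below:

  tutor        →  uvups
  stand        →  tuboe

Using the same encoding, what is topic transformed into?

upqjd

Compare letters: t→u is +1, u→v is +1, t→u is +1 — a constant shift. It's a constant shift of +1 (ROT1).
For topic: t+1=u, o+1=p, p+1=q, i+1=j, c+1=d.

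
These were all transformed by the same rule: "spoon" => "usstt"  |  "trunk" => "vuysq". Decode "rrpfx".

polar

In spoon: s→u is +2, p→s is +3, o→s is +4, o→t is +5 — the shift increases by 1 each position. Letter i (0-indexed) is shifted by i+2, so successive shifts are 2, 3, 4, ….
Decoding rrpfx: r−2=p, r−3=o, p−4=l, f−5=a, x−6=r.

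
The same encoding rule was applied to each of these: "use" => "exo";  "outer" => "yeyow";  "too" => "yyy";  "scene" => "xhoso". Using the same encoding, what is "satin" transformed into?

xkyss

The rule splits by letter class: vowels +10, consonants +5.
For satin: s(cons)+5=x, a(vowel)+10=k, t(cons)+5=y, i(vowel)+10=s, n(cons)+5=s.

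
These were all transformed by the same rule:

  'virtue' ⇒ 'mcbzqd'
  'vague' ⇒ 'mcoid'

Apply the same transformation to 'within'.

The output letters match the input read backwards, each shifted +8: virtue reversed is eutriv. Read the word backwards and shift each letter +8.
Applying it to within: reverse → nihtiw; then shift: n+8=v, i+8=q, h+8=p, t+8=b, i+8=q, w+8=e.

vqpbqe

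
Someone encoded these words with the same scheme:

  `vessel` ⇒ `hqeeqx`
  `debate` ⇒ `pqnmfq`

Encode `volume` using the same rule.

haxgyq

Compare letters: v→h is +12, e→q is +12, s→e is +12 — a constant shift. This is a Caesar cipher with shift 12.
Applying it to volume: v+12=h, o+12=a, l+12=x, u+12=g, m+12=y, e+12=q.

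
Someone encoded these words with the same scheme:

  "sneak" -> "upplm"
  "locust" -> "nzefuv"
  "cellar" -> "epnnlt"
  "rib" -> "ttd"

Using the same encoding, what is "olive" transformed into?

The shift depends on letter class: consonant s→u is +2, but vowel e→p is +11. Two shifts are in play — +11 for a/e/i/o/u, +2 for every other letter.
For olive: o(vowel)+11=z, l(cons)+2=n, i(vowel)+11=t, v(cons)+2=x, e(vowel)+11=p.

zntxp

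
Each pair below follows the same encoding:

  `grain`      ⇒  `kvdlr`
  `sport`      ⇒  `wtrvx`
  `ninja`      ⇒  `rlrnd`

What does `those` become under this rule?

xlrwh

The shift depends on letter class: consonant g→k is +4, but vowel a→d is +3. Vowels shift forward by 3 and consonants shift forward by 4.
On those: t(cons)+4=x, h(cons)+4=l, o(vowel)+3=r, s(cons)+4=w, e(vowel)+3=h.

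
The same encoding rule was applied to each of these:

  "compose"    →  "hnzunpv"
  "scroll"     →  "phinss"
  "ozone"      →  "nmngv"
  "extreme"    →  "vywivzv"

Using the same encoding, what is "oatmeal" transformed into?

ntwzvts

This is an affine cipher: with a=0,…,z=25, each position x becomes (7x+19) mod 26.
Applying it to oatmeal: o(14)→7·14+19≡13=n; a(0)→7·0+19≡19=t; t(19)→7·19+19≡22=w; m(12)→7·12+19≡25=z; e(4)→7·4+19≡21=v; a(0)→7·0+19≡19=t; l(11)→7·11+19≡18=s (all mod 26).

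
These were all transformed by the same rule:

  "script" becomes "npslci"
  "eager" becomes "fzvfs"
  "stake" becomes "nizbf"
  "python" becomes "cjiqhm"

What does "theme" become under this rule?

iqfrf

Treating letters as 0–25, the rule is x ↦ 21x + 25 (mod 26).
Applying it to theme: t(19)→21·19+25≡8=i; h(7)→21·7+25≡16=q; e(4)→21·4+25≡5=f; m(12)→21·12+25≡17=r; e(4)→21·4+25≡5=f (all mod 26).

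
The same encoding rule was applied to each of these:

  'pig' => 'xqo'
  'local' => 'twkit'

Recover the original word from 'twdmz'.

lover

Compare letters: p→x is +8, i→q is +8, g→o is +8 — a constant shift. It's a constant shift of +8 (ROT8).
Decoding twdmz: t−8=l, w−8=o, d−8=v, m−8=e, z−8=r.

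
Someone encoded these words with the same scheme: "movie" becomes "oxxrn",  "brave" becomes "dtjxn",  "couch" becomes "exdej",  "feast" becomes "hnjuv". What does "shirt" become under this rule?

ujrtv

The shift depends on letter class: consonant m→o is +2, but vowel o→x is +9. Two shifts are in play — +9 for a/e/i/o/u, +2 for every other letter.
Applying it to shirt: s(cons)+2=u, h(cons)+2=j, i(vowel)+9=r, r(cons)+2=t, t(cons)+2=v.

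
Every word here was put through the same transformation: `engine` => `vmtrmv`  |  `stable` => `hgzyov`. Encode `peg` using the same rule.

kvt

Each letter is replaced by its mirror in the alphabet: a↔z, b↔y, c↔x, and so on (the Atbash cipher).
For peg: p↔k, e↔v, g↔t.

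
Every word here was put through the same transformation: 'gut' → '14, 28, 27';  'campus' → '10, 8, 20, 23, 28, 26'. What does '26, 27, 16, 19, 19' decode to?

The number is (letter's place in the alphabet, a=1) + 7.
Reversing it on 26, 27, 16, 19, 19: 26→(26−7)÷1=19=s, 27→(27−7)÷1=20=t, 16→(16−7)÷1=9=i, 19→(19−7)÷1=12=l, 19→(19−7)÷1=12=l.

still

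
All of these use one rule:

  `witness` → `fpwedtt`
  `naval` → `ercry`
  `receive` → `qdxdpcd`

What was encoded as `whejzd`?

tongue

w(22)→f(5) and i(8)→p(15) fit y≡3x+17 (mod 26); the inverse of 3 mod 26 is 9. This is an affine cipher: with a=0,…,z=25, each position x becomes (3x+17) mod 26.
Undoing it on whejzd: w(22)→9·(22−17)≡19=t; h(7)→9·(7−17)≡14=o; e(4)→9·(4−17)≡13=n; j(9)→9·(9−17)≡6=g; z(25)→9·(25−17)≡20=u; d(3)→9·(3−17)≡4=e (all mod 26).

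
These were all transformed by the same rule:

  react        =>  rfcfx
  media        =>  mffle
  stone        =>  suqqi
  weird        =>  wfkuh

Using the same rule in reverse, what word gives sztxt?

In react: r→r is +0, e→f is +1, a→c is +2, c→f is +3 — the shift increases by 1 each position. Each letter shifts forward by its position index (0, 1, 2, …) — the shift grows by one for each successive letter.
Reversing it on sztxt: s−0=s, z−1=y, t−2=r, x−3=u, t−4=p.

syrup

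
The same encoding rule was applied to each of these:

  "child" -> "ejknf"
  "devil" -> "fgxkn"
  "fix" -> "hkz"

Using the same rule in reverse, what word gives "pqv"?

Compare letters: c→e is +2, h→j is +2, i→k is +2 — a constant shift. It's a constant shift of +2 (ROT2).
Reversing it on pqv: p−2=n, q−2=o, v−2=t.

not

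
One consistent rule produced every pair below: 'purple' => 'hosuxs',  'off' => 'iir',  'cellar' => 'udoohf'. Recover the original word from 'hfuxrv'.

source

Two steps: reverse the string, then apply a Caesar shift of +3.
Undoing it on hfuxrv: shift back: h−3=e, f−3=c, u−3=r, x−3=u, r−3=o, v−3=s → ecruos; then reverse → source.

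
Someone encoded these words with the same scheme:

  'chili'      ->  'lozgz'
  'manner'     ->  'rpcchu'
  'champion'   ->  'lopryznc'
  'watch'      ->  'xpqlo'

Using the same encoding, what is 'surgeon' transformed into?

c(2)→l(11) and h(7)→o(14) fit y≡11x+15 (mod 26); the inverse of 11 mod 26 is 19. Treating letters as 0–25, the rule is x ↦ 11x + 15 (mod 26).
For surgeon: s(18)→11·18+15≡5=f; u(20)→11·20+15≡1=b; r(17)→11·17+15≡20=u; g(6)→11·6+15≡3=d; e(4)→11·4+15≡7=h; o(14)→11·14+15≡13=n; n(13)→11·13+15≡2=c (all mod 26).

fbudhnc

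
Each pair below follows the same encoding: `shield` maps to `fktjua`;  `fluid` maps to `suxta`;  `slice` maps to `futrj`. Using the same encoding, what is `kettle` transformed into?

Each letter's alphabet position (a=0..z=25) is mapped through 9·x+25 mod 26 — an affine cipher.
On kettle: k(10)→9·10+25≡11=l; e(4)→9·4+25≡9=j; t(19)→9·19+25≡14=o; t(19)→9·19+25≡14=o; l(11)→9·11+25≡20=u; e(4)→9·4+25≡9=j (all mod 26).

ljoouj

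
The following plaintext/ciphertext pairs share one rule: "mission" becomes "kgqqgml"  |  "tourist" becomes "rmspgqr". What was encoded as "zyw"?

Compare letters: m→k is +24, i→g is +24, s→q is +24 — a constant shift. Every letter moves 24 places later in the alphabet, wrapping around z→a.
Undoing it on zyw: z−24=b, y−24=a, w−24=y.

bay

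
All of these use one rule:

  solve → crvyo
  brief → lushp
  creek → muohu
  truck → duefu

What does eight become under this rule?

olqkd

It's a Vigenère-style cipher with numeric key [10,3]: position i shifts by key[i mod 2].
On eight: e+10=o, i+3=l, g+10=q, h+3=k, t+10=d.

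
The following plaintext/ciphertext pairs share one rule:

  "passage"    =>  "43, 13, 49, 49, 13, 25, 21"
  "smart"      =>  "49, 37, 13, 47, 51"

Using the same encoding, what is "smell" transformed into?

49, 37, 21, 35, 35

p(#16)→43 and a(#1)→13: differences scale by 2, so n = 2·pos + 11. With a=1..z=26, the number is 2·pos + 11.
Applying it to smell: s=19→49, m=13→37, e=5→21, l=12→35, l=12→35.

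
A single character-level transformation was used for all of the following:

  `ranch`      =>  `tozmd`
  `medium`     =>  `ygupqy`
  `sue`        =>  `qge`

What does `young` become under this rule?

szgak

The output letters match the input read backwards, each shifted +12: ranch reversed is hcnar. Read the word backwards and shift each letter +12.
On young: reverse → gnuoy; then shift: g+12=s, n+12=z, u+12=g, o+12=a, y+12=k.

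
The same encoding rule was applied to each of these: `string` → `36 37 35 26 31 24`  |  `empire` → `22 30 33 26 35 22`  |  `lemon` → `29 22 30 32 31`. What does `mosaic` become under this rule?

Each letter is replaced by its alphabet position (a=1..z=26) + 17.
For mosaic: m=13→30, o=15→32, s=19→36, a=1→18, i=9→26, c=3→20.

30 32 36 18 26 20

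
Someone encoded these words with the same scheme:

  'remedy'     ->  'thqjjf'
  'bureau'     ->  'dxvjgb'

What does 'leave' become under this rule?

In remedy: r→t is +2, e→h is +3, m→q is +4, e→j is +5 — the shift increases by 1 each position. The shift increases by 1 at each position, starting from +2: 2, 3, 4, ….
Applying it to leave: l+2=n, e+3=h, a+4=e, v+5=a, e+6=k.

nheak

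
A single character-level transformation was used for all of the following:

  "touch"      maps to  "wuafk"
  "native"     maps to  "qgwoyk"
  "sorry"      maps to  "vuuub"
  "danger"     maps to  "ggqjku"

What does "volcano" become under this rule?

The shift depends on letter class: consonant t→w is +3, but vowel o→u is +6. Two shifts are in play — +6 for a/e/i/o/u, +3 for every other letter.
Applying it to volcano: v(cons)+3=y, o(vowel)+6=u, l(cons)+3=o, c(cons)+3=f, a(vowel)+6=g, n(cons)+3=q, o(vowel)+6=u.

yuofgqu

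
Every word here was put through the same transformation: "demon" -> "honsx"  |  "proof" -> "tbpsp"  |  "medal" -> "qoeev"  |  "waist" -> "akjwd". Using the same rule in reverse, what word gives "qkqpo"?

maple

Shifts by position in demon: pos 0: d→h (+4), pos 1: e→o (+10), pos 2: m→n (+1), pos 3: o→s (+4), pos 4: n→x (+10) — repeating every 3. The shifts repeat in a cycle of length 3: positions 0,1,… shift by +4, +10, +1, then the pattern repeats.
Reversing it on qkqpo: q−4=m, k−10=a, q−1=p, p−4=l, o−10=e.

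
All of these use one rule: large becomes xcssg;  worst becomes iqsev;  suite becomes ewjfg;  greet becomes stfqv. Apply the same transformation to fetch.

Shifts by position in large: pos 0: l→x (+12), pos 1: a→c (+2), pos 2: r→s (+1), pos 3: g→s (+12), pos 4: e→g (+2) — repeating every 3. The shifts repeat in a cycle of length 3: positions 0,1,… shift by +12, +2, +1, then the pattern repeats.
On fetch: f+12=r, e+2=g, t+1=u, c+12=o, h+2=j.

rguoj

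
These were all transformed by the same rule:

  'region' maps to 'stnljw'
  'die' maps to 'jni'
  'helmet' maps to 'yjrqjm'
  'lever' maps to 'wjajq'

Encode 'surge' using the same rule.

jlwzx

The output letters match the input read backwards, each shifted +5: region reversed is noiger. Read the word backwards and shift each letter +5.
Applying it to surge: reverse → egrus; then shift: e+5=j, g+5=l, r+5=w, u+5=z, s+5=x.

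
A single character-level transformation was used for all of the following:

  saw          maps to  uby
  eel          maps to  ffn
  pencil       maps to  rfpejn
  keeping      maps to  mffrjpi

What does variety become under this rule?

xbtjfva

The shift depends on letter class: consonant s→u is +2, but vowel a→b is +1. The rule splits by letter class: vowels +1, consonants +2.
On variety: v(cons)+2=x, a(vowel)+1=b, r(cons)+2=t, i(vowel)+1=j, e(vowel)+1=f, t(cons)+2=v, y(cons)+2=a.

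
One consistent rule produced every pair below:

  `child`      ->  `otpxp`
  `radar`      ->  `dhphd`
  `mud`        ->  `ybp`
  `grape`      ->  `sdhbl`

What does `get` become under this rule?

The shift depends on letter class: consonant c→o is +12, but vowel i→p is +7. Vowels shift forward by 7 and consonants shift forward by 12.
On get: g(cons)+12=s, e(vowel)+7=l, t(cons)+12=f.

slf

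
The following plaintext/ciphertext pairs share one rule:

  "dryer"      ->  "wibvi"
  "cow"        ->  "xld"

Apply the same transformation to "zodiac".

Each pair mirrors across the alphabet (d↔w, r↔i, y↔b): positions sum to 25. Each letter is replaced by its mirror in the alphabet: a↔z, b↔y, c↔x, and so on (the Atbash cipher).
Applying it to zodiac: z↔a, o↔l, d↔w, i↔r, a↔z, c↔x.

alwrzx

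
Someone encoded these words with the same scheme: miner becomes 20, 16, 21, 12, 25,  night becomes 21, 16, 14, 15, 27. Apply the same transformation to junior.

17, 28, 21, 16, 22, 25

Letters become their 1-based position plus 7 (so a→8, b→9, …).
Applying it to junior: j=10→17, u=21→28, n=14→21, i=9→16, o=15→22, r=18→25.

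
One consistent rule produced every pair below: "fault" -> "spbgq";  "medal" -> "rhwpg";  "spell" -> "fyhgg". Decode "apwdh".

badge

f(5)→s(18) and a(0)→p(15) fit y≡11x+15 (mod 26); the inverse of 11 mod 26 is 19. Treating letters as 0–25, the rule is x ↦ 11x + 15 (mod 26).
Reversing it on apwdh: a(0)→19·(0−15)≡1=b; p(15)→19·(15−15)≡0=a; w(22)→19·(22−15)≡3=d; d(3)→19·(3−15)≡6=g; h(7)→19·(7−15)≡4=e (all mod 26).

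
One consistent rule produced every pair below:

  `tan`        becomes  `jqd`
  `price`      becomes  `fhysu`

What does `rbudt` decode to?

Each letter is shifted forward by 16 in the alphabet (a Caesar shift of +16).
Undoing it on rbudt: r−16=b, b−16=l, u−16=e, d−16=n, t−16=d.

blend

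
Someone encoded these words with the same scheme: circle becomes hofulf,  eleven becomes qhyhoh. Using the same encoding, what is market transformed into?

whnudp

The output letters match the input read backwards, each shifted +3: circle reversed is elcric. Read the word backwards and shift each letter +3.
For market: reverse → tekram; then shift: t+3=w, e+3=h, k+3=n, r+3=u, a+3=d, m+3=p.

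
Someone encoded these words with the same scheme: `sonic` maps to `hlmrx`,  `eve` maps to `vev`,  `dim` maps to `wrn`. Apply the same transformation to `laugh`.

Letters are reflected about the middle of the alphabet (position → 25−position): Atbash.
For laugh: l↔o, a↔z, u↔f, g↔t, h↔s.

ozfts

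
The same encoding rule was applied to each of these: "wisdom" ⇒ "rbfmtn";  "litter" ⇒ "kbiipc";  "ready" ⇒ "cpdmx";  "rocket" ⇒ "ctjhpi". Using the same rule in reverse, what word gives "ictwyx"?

trophy

w(22)→r(17) and i(8)→b(1) fit y≡3x+3 (mod 26); the inverse of 3 mod 26 is 9. Treating letters as 0–25, the rule is x ↦ 3x + 3 (mod 26).
Decoding ictwyx: i(8)→9·(8−3)≡19=t; c(2)→9·(2−3)≡17=r; t(19)→9·(19−3)≡14=o; w(22)→9·(22−3)≡15=p; y(24)→9·(24−3)≡7=h; x(23)→9·(23−3)≡24=y (all mod 26).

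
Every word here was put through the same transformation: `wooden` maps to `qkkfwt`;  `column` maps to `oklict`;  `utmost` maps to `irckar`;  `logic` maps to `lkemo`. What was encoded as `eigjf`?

w(22)→q(16) and o(14)→k(10) fit y≡17x+6 (mod 26); the inverse of 17 mod 26 is 23. Treating letters as 0–25, the rule is x ↦ 17x + 6 (mod 26).
Undoing it on eigjf: e(4)→23·(4−6)≡6=g; i(8)→23·(8−6)≡20=u; g(6)→23·(6−6)≡0=a; j(9)→23·(9−6)≡17=r; f(5)→23·(5−6)≡3=d (all mod 26).

guard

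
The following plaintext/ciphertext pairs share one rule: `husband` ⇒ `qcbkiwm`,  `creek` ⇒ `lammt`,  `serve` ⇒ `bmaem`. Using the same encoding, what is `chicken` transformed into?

lqqltmw

The shift depends on letter class: consonant h→q is +9, but vowel u→c is +8. Two shifts are in play — +8 for a/e/i/o/u, +9 for every other letter.
For chicken: c(cons)+9=l, h(cons)+9=q, i(vowel)+8=q, c(cons)+9=l, k(cons)+9=t, e(vowel)+8=m, n(cons)+9=w.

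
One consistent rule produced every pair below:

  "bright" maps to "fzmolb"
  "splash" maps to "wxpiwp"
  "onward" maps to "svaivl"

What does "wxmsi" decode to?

It's a Vigenère-style cipher with numeric key [4,8]: position i shifts by key[i mod 2].
Reversing it on wxmsi: w−4=s, x−8=p, m−4=i, s−8=k, i−4=e.

spike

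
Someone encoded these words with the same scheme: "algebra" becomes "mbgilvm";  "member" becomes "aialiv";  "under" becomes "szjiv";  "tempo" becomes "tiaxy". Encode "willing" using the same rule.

a(0)→m(12) and l(11)→b(1) fit y≡25x+12 (mod 26); the inverse of 25 mod 26 is 25. This is an affine cipher: with a=0,…,z=25, each position x becomes (25x+12) mod 26.
On willing: w(22)→25·22+12≡16=q; i(8)→25·8+12≡4=e; l(11)→25·11+12≡1=b; l(11)→25·11+12≡1=b; i(8)→25·8+12≡4=e; n(13)→25·13+12≡25=z; g(6)→25·6+12≡6=g (all mod 26).

qebbezg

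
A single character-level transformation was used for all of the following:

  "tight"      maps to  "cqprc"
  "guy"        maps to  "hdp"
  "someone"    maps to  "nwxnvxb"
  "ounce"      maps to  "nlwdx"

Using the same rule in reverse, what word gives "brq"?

his

The output letters match the input read backwards, each shifted +9: tight reversed is thgit. Two steps: reverse the string, then apply a Caesar shift of +9.
Decoding brq: shift back: b−9=s, r−9=i, q−9=h → sih; then reverse → his.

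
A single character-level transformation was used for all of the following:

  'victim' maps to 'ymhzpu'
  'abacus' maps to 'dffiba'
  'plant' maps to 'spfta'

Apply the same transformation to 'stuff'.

vxzlm

In victim: v→y is +3, i→m is +4, c→h is +5, t→z is +6 — the shift increases by 1 each position. The shift increases by 1 at each position, starting from +3: 3, 4, 5, ….
For stuff: s+3=v, t+4=x, u+5=z, f+6=l, f+7=m.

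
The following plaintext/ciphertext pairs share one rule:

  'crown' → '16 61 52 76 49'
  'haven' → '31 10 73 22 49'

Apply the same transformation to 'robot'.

c(#3)→16 and r(#18)→61: differences scale by 3, so n = 3·pos + 7. With a=1..z=26, the number is 3·pos + 7.
For robot: r=18→61, o=15→52, b=2→13, o=15→52, t=20→67.

61 52 13 52 67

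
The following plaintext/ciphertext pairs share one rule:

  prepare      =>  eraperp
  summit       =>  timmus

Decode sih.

his

The output letters match the input read backwards: prepare reversed is eraperp. The word is simply reversed.
Decoding sih: then reverse → his.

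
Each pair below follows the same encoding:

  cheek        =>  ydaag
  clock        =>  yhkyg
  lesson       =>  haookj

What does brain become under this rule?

xnwej

Compare letters: c→y is +22, h→d is +22, e→a is +22 — a constant shift. This is a Caesar cipher with shift 22.
Applying it to brain: b+22=x, r+22=n, a+22=w, i+22=e, n+22=j.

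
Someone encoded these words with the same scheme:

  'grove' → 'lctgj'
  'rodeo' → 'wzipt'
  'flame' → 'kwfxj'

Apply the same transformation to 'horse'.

A repeating key of period 2 is used — shifts +5, +11 over and over.
On horse: h+5=m, o+11=z, r+5=w, s+11=d, e+5=j.

mzwdj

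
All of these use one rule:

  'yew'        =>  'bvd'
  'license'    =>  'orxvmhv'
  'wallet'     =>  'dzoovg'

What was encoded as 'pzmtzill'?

kangaroo

Each pair mirrors across the alphabet (y↔b, e↔v, w↔d): positions sum to 25. Each letter is replaced by its mirror in the alphabet: a↔z, b↔y, c↔x, and so on (the Atbash cipher).
Decoding pzmtzill: p↔k, z↔a, m↔n, t↔g, z↔a, i↔r, l↔o, l↔o.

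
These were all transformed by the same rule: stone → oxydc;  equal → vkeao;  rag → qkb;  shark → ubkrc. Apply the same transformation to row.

The output letters match the input read backwards, each shifted +10: stone reversed is enots. The word is reversed, then every letter is shifted forward by 10.
On row: reverse → wor; then shift: w+10=g, o+10=y, r+10=b.

gyb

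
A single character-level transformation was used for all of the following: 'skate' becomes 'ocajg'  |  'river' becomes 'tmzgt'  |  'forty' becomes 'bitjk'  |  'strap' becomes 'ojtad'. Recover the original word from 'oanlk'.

s(18)→o(14) and k(10)→c(2) fit y≡21x+0 (mod 26); the inverse of 21 mod 26 is 5. Treating letters as 0–25, the rule is x ↦ 21x + 0 (mod 26).
Undoing it on oanlk: o(14)→5·(14−0)≡18=s; a(0)→5·(0−0)≡0=a; n(13)→5·(13−0)≡13=n; l(11)→5·(11−0)≡3=d; k(10)→5·(10−0)≡24=y (all mod 26).

sandy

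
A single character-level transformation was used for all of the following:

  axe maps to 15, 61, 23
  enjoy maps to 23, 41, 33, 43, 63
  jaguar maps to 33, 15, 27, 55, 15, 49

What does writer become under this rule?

a(#1)→15 and x(#24)→61: differences scale by 2, so n = 2·pos + 13. The formula is n = 2×(alphabet index, a=1) + 13.
On writer: w=23→59, r=18→49, i=9→31, t=20→53, e=5→23, r=18→49.

59, 49, 31, 53, 23, 49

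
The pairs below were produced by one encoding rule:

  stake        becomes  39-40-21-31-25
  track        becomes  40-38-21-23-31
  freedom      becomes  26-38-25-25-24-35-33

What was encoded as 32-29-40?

s is letter #19 and maps to 39: an offset of 20. Each letter is replaced by its alphabet position (a=1..z=26) + 20.
Undoing it on 32-29-40: 32→(32−20)÷1=12=l, 29→(29−20)÷1=9=i, 40→(40−20)÷1=20=t.

lit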